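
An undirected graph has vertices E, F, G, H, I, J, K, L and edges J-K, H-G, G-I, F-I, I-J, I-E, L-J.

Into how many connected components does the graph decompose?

From E: component {E, F, G, H, I, J, K, L}.
That's 1 component.

1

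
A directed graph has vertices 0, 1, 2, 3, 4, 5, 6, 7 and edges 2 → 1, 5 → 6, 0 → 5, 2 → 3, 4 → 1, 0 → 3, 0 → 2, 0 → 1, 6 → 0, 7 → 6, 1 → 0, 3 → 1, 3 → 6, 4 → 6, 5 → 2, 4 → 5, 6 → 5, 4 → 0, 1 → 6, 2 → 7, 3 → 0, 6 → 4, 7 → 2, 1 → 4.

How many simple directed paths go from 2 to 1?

12

2→1
2→3→0→1
2→3→0→5→6→4→1
2→3→1
2→3→6→0→1
2→3→6→4→0→1
2→3→6→4→1
2→7→6→0→1
2→7→6→0→3→1
2→7→6→4→0→1
2→7→6→4→0→3→1
2→7→6→4→1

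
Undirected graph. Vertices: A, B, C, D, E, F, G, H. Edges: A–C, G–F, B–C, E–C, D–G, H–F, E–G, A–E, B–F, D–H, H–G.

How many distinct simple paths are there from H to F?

7

H–D–G–E–A–C–B–F
H–D–G–E–C–B–F
H–D–G–F
H–F
H–G–E–A–C–B–F
H–G–E–C–B–F
H–G–F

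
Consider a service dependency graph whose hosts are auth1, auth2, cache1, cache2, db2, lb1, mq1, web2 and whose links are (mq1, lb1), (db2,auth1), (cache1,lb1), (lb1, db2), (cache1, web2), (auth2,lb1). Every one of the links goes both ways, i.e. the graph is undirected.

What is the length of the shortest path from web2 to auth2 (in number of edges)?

3

Distance 0: web2.
Distance 1: cache1.
Distance 2: lb1.
Distance 3: auth2, db2, mq1 — contains auth2.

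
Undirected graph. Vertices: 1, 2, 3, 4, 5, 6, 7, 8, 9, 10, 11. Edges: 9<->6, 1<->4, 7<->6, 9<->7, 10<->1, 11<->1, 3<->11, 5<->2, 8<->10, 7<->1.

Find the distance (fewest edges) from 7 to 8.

Distance 0: 7.
Distance 1: 1, 6, 9.
Distance 2: 4, 10, 11.
Distance 3: 3, 8 — contains 8.

3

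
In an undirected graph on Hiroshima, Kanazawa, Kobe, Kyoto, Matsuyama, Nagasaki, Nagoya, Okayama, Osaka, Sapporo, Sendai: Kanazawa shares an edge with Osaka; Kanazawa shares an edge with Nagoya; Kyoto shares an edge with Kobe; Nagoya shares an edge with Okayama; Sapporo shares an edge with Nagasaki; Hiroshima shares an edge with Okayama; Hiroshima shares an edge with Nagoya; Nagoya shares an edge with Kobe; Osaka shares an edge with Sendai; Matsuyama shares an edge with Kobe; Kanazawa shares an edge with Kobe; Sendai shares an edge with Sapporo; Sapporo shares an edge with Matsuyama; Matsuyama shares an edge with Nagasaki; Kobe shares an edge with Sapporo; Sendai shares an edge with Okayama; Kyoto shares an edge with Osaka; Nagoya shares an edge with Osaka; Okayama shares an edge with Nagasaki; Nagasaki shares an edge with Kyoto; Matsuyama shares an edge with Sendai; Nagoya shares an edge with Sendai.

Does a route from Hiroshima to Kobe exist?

Explore from Hiroshima.
Distance 1: reach Nagoya, Okayama.
Distance 2: reach Kanazawa, Kobe, Nagasaki, Osaka, Sendai.
Found Kobe.

Yes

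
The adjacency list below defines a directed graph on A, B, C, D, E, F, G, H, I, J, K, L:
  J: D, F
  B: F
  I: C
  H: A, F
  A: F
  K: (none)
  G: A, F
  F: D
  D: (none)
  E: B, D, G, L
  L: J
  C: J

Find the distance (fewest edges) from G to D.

Distance 0: G.
Distance 1: A, F.
Distance 2: D — contains D.

2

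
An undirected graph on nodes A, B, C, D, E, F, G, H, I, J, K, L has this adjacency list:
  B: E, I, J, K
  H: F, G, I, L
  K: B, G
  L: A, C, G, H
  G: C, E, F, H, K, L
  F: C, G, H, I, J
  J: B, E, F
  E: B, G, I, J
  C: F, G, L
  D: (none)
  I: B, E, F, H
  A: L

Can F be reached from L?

Explore from L.
Distance 1: reach A, C, G, H.
Distance 2: reach E, F, I, K.
Found F.

Yes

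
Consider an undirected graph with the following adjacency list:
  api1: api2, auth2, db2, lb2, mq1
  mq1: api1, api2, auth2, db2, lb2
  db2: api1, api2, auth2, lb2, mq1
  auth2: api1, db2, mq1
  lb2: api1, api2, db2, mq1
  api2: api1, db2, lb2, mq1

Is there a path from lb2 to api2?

Yes

Explore from lb2.
Distance 1: reach api1, api2, db2, mq1.
Found api2.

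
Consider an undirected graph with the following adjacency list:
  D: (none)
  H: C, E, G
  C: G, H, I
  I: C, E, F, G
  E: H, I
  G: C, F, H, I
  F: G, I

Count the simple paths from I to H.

I–C–G–H
I–C–H
I–E–H
I–F–G–C–H
I–F–G–H
I–G–C–H
I–G–H

7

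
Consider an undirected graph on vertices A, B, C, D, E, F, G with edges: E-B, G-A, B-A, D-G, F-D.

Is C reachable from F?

Explore from F.
Distance 1: reach D.
Distance 2: reach G.
Distance 3: reach A.
Distance 4: reach B.
Distance 5: reach E.
The search is exhausted without reaching C; it lies in a different component.

No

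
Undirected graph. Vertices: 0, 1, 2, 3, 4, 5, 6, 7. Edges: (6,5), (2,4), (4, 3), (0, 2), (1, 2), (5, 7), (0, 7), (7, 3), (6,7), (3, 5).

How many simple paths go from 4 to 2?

4–2
4–3–5–6–7–0–2
4–3–5–7–0–2
4–3–7–0–2

4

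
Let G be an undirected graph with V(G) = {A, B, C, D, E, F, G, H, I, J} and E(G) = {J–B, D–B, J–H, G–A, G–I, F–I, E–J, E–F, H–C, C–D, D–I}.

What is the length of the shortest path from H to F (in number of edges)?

3

Distance 0: H.
Distance 1: C, J.
Distance 2: B, D, E.
Distance 3: F, I — contains F.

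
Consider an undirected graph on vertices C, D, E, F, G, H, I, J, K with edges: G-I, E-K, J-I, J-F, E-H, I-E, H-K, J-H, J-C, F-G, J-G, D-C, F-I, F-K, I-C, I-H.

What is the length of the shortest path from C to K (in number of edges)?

Distance 0: C.
Distance 1: D, I, J.
Distance 2: E, F, G, H.
Distance 3: K — contains K.

3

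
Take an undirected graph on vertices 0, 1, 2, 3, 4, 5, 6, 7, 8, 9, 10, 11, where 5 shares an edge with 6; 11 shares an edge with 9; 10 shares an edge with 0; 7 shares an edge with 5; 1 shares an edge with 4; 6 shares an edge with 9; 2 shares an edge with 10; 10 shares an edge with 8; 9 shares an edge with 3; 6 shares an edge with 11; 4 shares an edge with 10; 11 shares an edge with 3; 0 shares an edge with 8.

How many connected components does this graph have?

From 0: component {0, 1, 2, 4, 8, 10}.
From 3: component {3, 5, 6, 7, 9, 11}.
That's 2 components.

2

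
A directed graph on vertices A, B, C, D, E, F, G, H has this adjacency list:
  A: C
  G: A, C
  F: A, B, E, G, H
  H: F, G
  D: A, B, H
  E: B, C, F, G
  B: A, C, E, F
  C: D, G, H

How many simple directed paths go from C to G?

C→D→B→E→F→G
C→D→B→E→F→H→G
C→D→B→E→G
C→D→B→F→E→G
C→D→B→F→G
C→D→B→F→H→G
C→D→H→F→B→E→G
C→D→H→F→E→G
C→D→H→F→G
C→D→H→G
C→G
C→H→F→B→E→G
C→H→F→E→G
C→H→F→G
C→H→G

15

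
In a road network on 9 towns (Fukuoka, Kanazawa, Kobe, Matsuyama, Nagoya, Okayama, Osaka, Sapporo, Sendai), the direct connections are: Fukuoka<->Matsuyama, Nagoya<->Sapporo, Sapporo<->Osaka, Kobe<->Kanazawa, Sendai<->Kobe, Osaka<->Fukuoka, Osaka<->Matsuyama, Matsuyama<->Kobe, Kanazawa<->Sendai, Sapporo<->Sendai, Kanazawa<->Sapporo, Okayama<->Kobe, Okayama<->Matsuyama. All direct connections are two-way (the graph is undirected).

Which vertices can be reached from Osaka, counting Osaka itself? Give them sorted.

Start at Osaka.
Its neighbours: Fukuoka, Matsuyama, Sapporo.
Then their neighbours: Kanazawa, Kobe, Nagoya, Okayama, Sendai.
Every vertex is now reached.

Fukuoka, Kanazawa, Kobe, Matsuyama, Nagoya, Okayama, Osaka, Sapporo, Sendai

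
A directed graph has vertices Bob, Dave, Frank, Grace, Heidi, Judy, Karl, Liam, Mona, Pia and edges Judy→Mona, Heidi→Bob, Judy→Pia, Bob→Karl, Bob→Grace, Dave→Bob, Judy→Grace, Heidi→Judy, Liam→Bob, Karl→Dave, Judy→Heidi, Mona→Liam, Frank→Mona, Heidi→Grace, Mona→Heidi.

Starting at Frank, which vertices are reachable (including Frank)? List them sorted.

Bob, Dave, Frank, Grace, Heidi, Judy, Karl, Liam, Mona, Pia

Start at Frank.
Its neighbours: Mona.
Then their neighbours: Heidi, Liam.
Then next layer: Bob, Grace, Judy.
Then next layer: Karl, Pia.
Then next layer: Dave.
Every vertex is now reached.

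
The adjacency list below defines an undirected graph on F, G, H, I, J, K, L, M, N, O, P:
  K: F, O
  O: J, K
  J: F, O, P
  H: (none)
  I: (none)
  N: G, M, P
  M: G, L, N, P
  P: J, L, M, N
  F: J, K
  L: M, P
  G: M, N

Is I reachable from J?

No

Explore from J.
Distance 1: reach F, O, P.
Distance 2: reach K, L, M, N.
Distance 3: reach G.
The search is exhausted without reaching I; it lies in a different component.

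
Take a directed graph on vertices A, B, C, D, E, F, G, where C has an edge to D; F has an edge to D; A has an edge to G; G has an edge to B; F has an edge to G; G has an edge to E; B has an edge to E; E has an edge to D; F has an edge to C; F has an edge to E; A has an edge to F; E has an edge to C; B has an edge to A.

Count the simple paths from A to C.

A→F→C
A→F→E→C
A→F→G→B→E→C
A→F→G→E→C
A→G→B→E→C
A→G→E→C

6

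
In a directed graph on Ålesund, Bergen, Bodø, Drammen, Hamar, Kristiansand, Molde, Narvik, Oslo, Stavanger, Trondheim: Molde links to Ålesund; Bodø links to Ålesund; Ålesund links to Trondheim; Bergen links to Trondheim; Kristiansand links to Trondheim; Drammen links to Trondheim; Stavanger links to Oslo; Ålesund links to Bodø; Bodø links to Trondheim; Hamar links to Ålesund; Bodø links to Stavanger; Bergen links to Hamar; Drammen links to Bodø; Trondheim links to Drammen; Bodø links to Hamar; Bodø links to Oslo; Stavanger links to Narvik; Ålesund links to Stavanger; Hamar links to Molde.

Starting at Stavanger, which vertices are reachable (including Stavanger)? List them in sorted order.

Start at Stavanger.
Its neighbours: Narvik, Oslo.
Nothing further is reachable.

Narvik, Oslo, Stavanger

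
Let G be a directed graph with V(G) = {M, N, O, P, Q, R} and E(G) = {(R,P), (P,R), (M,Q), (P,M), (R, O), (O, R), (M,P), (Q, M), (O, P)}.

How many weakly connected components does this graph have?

From M: component {M, O, P, Q, R}.
From N: component {N}.
That's 2 components.

2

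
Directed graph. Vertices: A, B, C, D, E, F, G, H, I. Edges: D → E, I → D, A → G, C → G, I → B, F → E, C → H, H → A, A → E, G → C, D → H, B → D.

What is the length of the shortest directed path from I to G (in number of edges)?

4

Distance 0: I.
Distance 1: B, D.
Distance 2: E, H.
Distance 3: A.
Distance 4: G — contains G.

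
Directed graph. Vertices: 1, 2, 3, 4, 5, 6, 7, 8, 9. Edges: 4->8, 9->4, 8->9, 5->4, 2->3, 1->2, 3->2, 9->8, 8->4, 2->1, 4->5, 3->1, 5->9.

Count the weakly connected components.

4

From 1: component {1, 2, 3}.
From 4: component {4, 5, 8, 9}.
From 6: component {6}.
From 7: component {7}.
That's 4 components.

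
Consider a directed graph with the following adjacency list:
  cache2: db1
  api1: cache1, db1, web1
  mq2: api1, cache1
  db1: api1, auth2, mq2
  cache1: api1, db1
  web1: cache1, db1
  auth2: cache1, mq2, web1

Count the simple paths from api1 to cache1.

api1→cache1
api1→db1→auth2→cache1
api1→db1→auth2→mq2→cache1
api1→db1→auth2→web1→cache1
api1→db1→mq2→cache1
api1→web1→cache1
api1→web1→db1→auth2→cache1
api1→web1→db1→auth2→mq2→cache1
api1→web1→db1→mq2→cache1

9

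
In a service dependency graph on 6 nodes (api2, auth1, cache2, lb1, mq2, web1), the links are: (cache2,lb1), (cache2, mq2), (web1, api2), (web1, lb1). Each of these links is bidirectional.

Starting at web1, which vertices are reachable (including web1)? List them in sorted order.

Start at web1.
Its neighbours: api2, lb1.
Then their neighbours: cache2.
Then next layer: mq2.
Nothing further is reachable.

api2, cache2, lb1, mq2, web1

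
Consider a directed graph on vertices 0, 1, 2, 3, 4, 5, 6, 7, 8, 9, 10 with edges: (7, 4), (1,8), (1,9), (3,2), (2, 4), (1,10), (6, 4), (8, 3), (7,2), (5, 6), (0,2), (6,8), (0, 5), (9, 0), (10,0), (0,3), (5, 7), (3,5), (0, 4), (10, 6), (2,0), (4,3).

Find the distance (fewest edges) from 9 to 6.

3

Distance 0: 9.
Distance 1: 0.
Distance 2: 2, 3, 4, 5.
Distance 3: 6, 7 — contains 6.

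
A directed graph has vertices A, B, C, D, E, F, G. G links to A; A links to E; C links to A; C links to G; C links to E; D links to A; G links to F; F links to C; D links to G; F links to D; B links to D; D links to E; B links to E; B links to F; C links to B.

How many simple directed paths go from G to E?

G→A→E
G→F→C→A→E
G→F→C→B→D→A→E
G→F→C→B→D→E
G→F→C→B→E
G→F→C→E
G→F→D→A→E
G→F→D→E

8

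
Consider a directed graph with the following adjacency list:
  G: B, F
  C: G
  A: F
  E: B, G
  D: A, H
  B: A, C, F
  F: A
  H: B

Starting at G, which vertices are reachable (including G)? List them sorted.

Start at G.
Its neighbours: B, F.
Then their neighbours: A, C.
Nothing further is reachable.

A, B, C, F, G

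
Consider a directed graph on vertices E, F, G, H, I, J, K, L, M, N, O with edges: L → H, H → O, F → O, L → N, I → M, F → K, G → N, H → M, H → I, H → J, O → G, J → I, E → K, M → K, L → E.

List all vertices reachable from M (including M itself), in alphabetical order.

K, M

Start at M.
Its neighbours: K.
Nothing further is reachable.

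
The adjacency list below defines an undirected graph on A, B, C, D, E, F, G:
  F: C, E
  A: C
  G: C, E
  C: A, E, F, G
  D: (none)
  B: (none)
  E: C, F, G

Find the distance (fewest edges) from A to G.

2

Distance 0: A.
Distance 1: C.
Distance 2: E, F, G — contains G.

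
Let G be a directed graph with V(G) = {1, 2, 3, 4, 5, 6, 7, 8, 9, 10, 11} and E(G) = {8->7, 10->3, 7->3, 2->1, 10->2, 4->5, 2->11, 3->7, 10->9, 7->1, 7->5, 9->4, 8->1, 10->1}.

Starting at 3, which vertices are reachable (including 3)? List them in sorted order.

1, 3, 5, 7

Start at 3.
Its neighbours: 7.
Then their neighbours: 1, 5.
Nothing further is reachable.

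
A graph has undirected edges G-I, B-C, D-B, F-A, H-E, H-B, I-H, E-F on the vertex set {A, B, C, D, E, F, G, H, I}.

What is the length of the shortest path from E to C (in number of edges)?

Distance 0: E.
Distance 1: F, H.
Distance 2: A, B, I.
Distance 3: C, D, G — contains C.

3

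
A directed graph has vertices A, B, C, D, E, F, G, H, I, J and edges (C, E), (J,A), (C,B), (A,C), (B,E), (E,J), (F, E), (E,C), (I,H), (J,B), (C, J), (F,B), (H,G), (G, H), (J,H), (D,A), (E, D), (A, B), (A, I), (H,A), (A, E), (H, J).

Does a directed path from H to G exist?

Yes

Explore from H.
Distance 1: reach A, G, J.
Found G.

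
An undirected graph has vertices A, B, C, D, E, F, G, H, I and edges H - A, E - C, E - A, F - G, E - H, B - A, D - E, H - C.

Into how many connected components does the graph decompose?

From A: component {A, B, C, D, E, H}.
From F: component {F, G}.
From I: component {I}.
That's 3 components.

3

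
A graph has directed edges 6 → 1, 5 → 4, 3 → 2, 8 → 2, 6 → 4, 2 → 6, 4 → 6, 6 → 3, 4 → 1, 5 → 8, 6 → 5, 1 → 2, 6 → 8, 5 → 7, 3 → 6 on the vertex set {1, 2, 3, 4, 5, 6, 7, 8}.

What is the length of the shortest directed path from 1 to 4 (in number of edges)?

Distance 0: 1.
Distance 1: 2.
Distance 2: 6.
Distance 3: 3, 4, 5, 8 — contains 4.

3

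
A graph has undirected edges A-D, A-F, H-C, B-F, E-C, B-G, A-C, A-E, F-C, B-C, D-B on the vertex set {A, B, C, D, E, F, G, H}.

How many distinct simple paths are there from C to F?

7

C–A–D–B–F
C–A–F
C–B–D–A–F
C–B–F
C–E–A–D–B–F
C–E–A–F
C–F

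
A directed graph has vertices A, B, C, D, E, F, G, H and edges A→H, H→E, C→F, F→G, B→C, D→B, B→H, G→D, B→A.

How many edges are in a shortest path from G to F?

4

Distance 0: G.
Distance 1: D.
Distance 2: B.
Distance 3: A, C, H.
Distance 4: E, F — contains F.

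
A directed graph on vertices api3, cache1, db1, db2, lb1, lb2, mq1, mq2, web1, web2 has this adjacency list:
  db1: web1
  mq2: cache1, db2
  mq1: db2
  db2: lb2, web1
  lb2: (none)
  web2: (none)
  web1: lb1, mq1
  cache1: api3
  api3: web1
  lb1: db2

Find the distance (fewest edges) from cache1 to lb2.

Distance 0: cache1.
Distance 1: api3.
Distance 2: web1.
Distance 3: lb1, mq1.
Distance 4: db2.
Distance 5: lb2 — contains lb2.

5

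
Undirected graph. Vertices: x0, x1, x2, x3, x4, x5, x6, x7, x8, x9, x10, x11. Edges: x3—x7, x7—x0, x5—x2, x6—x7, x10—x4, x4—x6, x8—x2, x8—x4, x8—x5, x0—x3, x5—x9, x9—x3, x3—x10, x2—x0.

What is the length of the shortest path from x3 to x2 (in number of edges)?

2

Distance 0: x3.
Distance 1: x0, x7, x9, x10.
Distance 2: x2, x4, x5, x6 — contains x2.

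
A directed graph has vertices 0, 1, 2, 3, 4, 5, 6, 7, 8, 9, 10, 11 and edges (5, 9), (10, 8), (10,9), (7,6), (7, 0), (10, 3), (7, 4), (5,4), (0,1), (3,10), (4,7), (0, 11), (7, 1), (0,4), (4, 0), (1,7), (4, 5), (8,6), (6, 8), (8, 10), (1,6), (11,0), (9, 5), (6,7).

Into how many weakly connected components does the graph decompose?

2

From 0: component {0, 1, 3, 4, 5, 6, 7, 8, 9, 10, 11}.
From 2: component {2}.
That's 2 components.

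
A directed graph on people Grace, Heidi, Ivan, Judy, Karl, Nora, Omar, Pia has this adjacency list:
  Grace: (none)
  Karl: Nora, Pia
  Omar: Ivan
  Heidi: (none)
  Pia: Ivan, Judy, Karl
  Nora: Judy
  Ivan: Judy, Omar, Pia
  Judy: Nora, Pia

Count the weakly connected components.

From Grace: component {Grace}.
From Heidi: component {Heidi}.
From Ivan: component {Ivan, Judy, Karl, Nora, Omar, Pia}.
That's 3 components.

3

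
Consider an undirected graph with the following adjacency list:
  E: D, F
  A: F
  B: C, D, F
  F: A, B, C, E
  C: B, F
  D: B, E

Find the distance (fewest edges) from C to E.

2

Distance 0: C.
Distance 1: B, F.
Distance 2: A, D, E — contains E.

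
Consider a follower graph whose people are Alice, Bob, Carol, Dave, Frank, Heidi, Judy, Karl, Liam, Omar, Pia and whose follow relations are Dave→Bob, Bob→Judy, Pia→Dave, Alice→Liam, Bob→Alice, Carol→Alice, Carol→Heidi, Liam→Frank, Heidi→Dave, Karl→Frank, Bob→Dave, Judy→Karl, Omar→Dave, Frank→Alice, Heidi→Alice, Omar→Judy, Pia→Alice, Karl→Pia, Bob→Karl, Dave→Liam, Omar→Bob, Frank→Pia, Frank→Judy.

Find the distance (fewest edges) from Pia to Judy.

3

Distance 0: Pia.
Distance 1: Alice, Dave.
Distance 2: Bob, Liam.
Distance 3: Frank, Judy, Karl — contains Judy.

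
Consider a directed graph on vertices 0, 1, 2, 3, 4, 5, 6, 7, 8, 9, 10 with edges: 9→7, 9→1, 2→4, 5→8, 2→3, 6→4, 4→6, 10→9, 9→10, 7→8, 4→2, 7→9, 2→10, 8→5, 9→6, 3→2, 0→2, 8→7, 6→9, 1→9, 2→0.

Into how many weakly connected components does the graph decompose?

From 0: component {0, 1, 2, 3, 4, 5, 6, 7, 8, 9, 10}.
That's 1 component.

1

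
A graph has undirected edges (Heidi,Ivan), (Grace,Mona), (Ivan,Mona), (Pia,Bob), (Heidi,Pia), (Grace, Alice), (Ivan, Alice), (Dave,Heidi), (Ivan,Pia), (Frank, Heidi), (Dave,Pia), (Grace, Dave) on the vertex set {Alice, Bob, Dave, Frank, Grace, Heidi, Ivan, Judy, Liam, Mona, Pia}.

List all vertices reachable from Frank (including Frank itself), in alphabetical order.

Alice, Bob, Dave, Frank, Grace, Heidi, Ivan, Mona, Pia

Start at Frank.
Its neighbours: Heidi.
Then their neighbours: Dave, Ivan, Pia.
Then next layer: Alice, Bob, Grace, Mona.
Nothing further is reachable.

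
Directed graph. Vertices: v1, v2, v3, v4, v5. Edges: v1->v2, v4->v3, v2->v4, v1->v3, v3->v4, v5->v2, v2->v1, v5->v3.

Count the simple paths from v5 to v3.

3

v5→v2→v1→v3
v5→v2→v4→v3
v5→v3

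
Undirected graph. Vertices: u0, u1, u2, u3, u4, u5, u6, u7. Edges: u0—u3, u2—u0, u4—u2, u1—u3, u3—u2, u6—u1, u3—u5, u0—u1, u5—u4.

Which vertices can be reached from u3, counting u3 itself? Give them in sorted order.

Start at u3.
Its neighbours: u0, u1, u2, u5.
Then their neighbours: u4, u6.
Nothing further is reachable.

u0, u1, u2, u3, u4, u5, u6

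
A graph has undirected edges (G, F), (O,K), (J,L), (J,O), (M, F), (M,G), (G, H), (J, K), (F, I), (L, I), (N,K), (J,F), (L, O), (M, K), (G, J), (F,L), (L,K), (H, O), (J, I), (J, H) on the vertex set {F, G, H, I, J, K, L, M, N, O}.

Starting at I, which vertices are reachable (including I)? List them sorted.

Start at I.
Its neighbours: F, J, L.
Then their neighbours: G, H, K, M, O.
Then next layer: N.
Every vertex is now reached.

F, G, H, I, J, K, L, M, N, O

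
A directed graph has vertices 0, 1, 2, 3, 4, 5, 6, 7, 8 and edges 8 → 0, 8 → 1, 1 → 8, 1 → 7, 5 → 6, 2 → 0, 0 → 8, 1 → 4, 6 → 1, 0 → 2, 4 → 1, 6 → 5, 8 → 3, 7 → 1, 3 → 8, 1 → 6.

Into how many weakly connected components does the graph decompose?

From 0: component {0, 1, 2, 3, 4, 5, 6, 7, 8}.
That's 1 component.

1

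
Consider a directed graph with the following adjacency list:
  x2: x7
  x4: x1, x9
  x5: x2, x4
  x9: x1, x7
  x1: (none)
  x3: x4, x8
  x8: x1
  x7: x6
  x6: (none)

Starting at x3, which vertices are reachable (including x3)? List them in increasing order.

Start at x3.
Its neighbours: x4, x8.
Then their neighbours: x1, x9.
Then next layer: x7.
Then next layer: x6.
Nothing further is reachable.

x1, x3, x4, x6, x7, x8, x9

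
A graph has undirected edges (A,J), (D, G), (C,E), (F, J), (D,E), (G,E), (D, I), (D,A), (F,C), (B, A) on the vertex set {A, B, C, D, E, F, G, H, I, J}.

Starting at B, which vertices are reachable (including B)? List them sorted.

Start at B.
Its neighbours: A.
Then their neighbours: D, J.
Then next layer: E, F, G, I.
Then next layer: C.
Nothing further is reachable.

A, B, C, D, E, F, G, I, J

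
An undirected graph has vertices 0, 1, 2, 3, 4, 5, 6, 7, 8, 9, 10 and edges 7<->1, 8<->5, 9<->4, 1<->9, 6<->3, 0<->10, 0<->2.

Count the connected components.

4

From 0: component {0, 2, 10}.
From 1: component {1, 4, 7, 9}.
From 3: component {3, 6}.
From 5: component {5, 8}.
That's 4 components.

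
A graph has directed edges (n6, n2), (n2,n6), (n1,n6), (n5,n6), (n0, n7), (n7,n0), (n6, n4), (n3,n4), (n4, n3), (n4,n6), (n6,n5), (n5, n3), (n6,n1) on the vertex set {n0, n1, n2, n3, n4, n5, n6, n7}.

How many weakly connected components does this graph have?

2

From n0: component {n0, n7}.
From n1: component {n1, n2, n3, n4, n5, n6}.
That's 2 components.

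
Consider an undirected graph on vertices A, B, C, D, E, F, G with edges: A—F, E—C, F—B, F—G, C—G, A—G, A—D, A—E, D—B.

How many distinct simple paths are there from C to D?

C–E–A–D
C–E–A–F–B–D
C–E–A–G–F–B–D
C–G–A–D
C–G–A–F–B–D
C–G–F–A–D
C–G–F–B–D

7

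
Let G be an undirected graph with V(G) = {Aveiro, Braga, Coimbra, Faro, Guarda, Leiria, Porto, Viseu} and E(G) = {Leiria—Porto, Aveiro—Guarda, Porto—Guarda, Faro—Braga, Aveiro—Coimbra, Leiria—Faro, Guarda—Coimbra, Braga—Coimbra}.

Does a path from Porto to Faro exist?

Explore from Porto.
Distance 1: reach Guarda, Leiria.
Distance 2: reach Aveiro, Coimbra, Faro.
Found Faro.

Yes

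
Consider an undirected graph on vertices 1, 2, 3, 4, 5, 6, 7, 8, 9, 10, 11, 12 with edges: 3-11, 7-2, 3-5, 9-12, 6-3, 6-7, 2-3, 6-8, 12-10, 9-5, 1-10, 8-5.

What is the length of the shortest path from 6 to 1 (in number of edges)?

6

Distance 0: 6.
Distance 1: 3, 7, 8.
Distance 2: 2, 5, 11.
Distance 3: 9.
Distance 4: 12.
Distance 5: 10.
Distance 6: 1 — contains 1.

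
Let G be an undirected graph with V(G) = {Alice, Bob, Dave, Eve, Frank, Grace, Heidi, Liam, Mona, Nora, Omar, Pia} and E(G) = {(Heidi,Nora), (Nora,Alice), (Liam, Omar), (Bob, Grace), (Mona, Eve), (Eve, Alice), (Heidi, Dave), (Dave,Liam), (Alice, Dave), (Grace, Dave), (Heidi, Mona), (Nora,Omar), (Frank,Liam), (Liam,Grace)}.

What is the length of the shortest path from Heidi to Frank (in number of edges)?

Distance 0: Heidi.
Distance 1: Dave, Mona, Nora.
Distance 2: Alice, Eve, Grace, Liam, Omar.
Distance 3: Bob, Frank — contains Frank.

3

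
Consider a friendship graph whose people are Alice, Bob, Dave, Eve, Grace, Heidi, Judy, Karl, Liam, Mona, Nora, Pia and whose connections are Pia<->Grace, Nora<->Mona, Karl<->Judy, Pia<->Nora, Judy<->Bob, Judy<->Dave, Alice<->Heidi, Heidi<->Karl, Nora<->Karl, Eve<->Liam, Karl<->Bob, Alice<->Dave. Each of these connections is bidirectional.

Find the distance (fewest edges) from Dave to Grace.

Distance 0: Dave.
Distance 1: Alice, Judy.
Distance 2: Bob, Heidi, Karl.
Distance 3: Nora.
Distance 4: Mona, Pia.
Distance 5: Grace — contains Grace.

5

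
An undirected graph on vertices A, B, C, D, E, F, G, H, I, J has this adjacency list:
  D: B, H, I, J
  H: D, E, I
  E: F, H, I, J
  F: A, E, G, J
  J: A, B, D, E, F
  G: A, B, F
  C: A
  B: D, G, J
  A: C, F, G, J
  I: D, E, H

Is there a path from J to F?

Explore from J.
Distance 1: reach A, B, D, E, F.
Found F.

Yes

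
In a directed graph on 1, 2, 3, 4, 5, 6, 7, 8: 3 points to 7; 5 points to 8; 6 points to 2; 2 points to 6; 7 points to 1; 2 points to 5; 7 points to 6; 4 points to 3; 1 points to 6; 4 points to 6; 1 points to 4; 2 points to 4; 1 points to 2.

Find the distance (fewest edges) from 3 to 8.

Distance 0: 3.
Distance 1: 7.
Distance 2: 1, 6.
Distance 3: 2, 4.
Distance 4: 5.
Distance 5: 8 — contains 8.

5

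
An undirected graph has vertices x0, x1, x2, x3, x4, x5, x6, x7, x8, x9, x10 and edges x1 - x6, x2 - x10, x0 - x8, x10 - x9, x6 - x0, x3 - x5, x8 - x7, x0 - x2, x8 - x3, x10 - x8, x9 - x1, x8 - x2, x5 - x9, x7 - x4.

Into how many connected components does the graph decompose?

From x0: component {x0, x1, x2, x3, x4, x5, x6, x7, x8, x9, x10}.
That's 1 component.

1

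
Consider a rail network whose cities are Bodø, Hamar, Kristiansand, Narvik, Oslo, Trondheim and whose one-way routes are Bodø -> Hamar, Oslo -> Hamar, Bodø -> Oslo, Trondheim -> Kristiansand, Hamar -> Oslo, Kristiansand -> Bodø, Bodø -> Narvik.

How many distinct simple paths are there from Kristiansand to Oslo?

Kristiansand→Bodø→Hamar→Oslo
Kristiansand→Bodø→Oslo

2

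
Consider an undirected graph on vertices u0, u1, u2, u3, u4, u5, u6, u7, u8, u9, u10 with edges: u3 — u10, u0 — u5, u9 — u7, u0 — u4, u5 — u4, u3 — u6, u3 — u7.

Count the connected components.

From u0: component {u0, u4, u5}.
From u1: component {u1}.
From u2: component {u2}.
From u3: component {u3, u6, u7, u9, u10}.
From u8: component {u8}.
That's 5 components.

5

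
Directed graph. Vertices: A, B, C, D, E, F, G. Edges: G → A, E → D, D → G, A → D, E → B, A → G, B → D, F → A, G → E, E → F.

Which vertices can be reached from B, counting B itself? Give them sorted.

A, B, D, E, F, G

Start at B.
Its neighbours: D.
Then their neighbours: G.
Then next layer: A, E.
Then next layer: F.
Nothing further is reachable.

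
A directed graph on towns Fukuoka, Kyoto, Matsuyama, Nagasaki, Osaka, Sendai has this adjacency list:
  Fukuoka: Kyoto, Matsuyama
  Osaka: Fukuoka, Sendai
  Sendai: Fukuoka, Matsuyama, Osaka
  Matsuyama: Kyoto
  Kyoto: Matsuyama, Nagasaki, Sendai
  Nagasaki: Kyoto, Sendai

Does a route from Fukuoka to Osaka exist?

Yes

Explore from Fukuoka.
Distance 1: reach Kyoto, Matsuyama.
Distance 2: reach Nagasaki, Sendai.
Distance 3: reach Osaka.
Found Osaka.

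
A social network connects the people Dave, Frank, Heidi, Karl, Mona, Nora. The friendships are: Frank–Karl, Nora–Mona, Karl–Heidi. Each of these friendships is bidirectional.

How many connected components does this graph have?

3

From Dave: component {Dave}.
From Frank: component {Frank, Heidi, Karl}.
From Mona: component {Mona, Nora}.
That's 3 components.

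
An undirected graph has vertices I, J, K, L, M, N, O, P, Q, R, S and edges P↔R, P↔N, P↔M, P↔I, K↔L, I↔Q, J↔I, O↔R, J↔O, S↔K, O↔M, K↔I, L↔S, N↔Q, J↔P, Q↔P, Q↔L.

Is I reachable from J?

Yes

Explore from J.
Distance 1: reach I, O, P.
Found I.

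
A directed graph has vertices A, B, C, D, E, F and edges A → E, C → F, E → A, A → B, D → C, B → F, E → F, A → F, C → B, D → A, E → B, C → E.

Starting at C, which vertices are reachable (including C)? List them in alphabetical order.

Start at C.
Its neighbours: B, E, F.
Then their neighbours: A.
Nothing further is reachable.

A, B, C, E, F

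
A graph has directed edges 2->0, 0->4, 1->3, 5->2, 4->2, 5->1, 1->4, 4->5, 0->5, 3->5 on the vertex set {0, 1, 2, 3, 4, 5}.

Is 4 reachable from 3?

Explore from 3.
Distance 1: reach 5.
Distance 2: reach 1, 2.
Distance 3: reach 0, 4.
Found 4.

Yes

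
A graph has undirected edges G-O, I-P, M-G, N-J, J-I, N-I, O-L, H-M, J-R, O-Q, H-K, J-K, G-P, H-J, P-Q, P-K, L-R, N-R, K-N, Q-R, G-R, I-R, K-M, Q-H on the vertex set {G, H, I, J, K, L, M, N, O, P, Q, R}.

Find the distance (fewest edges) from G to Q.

2

Distance 0: G.
Distance 1: M, O, P, R.
Distance 2: H, I, J, K, L, N, Q — contains Q.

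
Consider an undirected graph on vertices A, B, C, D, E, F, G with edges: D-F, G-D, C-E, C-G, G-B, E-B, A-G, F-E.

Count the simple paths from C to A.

3

C–E–B–G–A
C–E–F–D–G–A
C–G–A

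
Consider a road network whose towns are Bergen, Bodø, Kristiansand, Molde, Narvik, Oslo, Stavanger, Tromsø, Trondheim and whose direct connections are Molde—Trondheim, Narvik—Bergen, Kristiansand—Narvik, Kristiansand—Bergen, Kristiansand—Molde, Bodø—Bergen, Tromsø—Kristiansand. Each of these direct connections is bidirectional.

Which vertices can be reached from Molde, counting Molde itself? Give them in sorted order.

Bergen, Bodø, Kristiansand, Molde, Narvik, Tromsø, Trondheim

Start at Molde.
Its neighbours: Kristiansand, Trondheim.
Then their neighbours: Bergen, Narvik, Tromsø.
Then next layer: Bodø.
Nothing further is reachable.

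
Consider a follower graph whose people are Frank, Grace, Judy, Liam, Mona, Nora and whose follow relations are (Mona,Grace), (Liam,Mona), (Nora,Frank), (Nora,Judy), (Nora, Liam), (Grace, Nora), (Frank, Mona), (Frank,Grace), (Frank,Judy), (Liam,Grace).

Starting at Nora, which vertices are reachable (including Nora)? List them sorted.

Frank, Grace, Judy, Liam, Mona, Nora

Start at Nora.
Its neighbours: Frank, Judy, Liam.
Then their neighbours: Grace, Mona.
Every vertex is now reached.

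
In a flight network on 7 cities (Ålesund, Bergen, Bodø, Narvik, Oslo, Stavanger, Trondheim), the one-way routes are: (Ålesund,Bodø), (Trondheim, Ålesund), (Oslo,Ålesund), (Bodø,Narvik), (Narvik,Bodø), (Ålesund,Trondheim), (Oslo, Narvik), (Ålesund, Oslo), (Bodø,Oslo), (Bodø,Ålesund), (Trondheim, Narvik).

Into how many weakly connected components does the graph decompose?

From Ålesund: component {Ålesund, Bodø, Narvik, Oslo, Trondheim}.
From Bergen: component {Bergen}.
From Stavanger: component {Stavanger}.
That's 3 components.

3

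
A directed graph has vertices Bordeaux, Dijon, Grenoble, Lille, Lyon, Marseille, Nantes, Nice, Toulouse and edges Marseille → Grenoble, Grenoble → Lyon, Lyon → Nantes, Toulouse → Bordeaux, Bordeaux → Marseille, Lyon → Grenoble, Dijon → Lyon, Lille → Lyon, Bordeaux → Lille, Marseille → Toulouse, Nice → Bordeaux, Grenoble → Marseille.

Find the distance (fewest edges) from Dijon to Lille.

Distance 0: Dijon.
Distance 1: Lyon.
Distance 2: Grenoble, Nantes.
Distance 3: Marseille.
Distance 4: Toulouse.
Distance 5: Bordeaux.
Distance 6: Lille — contains Lille.

6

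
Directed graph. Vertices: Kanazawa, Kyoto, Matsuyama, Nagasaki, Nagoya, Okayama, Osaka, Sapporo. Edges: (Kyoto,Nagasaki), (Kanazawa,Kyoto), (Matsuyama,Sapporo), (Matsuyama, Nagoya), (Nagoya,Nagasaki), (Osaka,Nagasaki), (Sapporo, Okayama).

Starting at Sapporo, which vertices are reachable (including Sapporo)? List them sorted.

Start at Sapporo.
Its neighbours: Okayama.
Nothing further is reachable.

Okayama, Sapporo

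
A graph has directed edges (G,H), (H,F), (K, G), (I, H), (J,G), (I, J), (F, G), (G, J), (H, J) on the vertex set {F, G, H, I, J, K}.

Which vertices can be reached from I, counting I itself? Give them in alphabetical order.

Start at I.
Its neighbours: H, J.
Then their neighbours: F, G.
Nothing further is reachable.

F, G, H, I, J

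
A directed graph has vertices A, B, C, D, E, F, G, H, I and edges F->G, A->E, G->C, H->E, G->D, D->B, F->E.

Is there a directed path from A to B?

Explore from A.
Distance 1: reach E.
The search from A is exhausted; no directed path reaches B.

No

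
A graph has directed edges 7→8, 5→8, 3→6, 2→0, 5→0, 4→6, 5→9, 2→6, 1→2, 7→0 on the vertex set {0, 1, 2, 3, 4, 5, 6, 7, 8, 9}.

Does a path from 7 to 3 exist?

No

Explore from 7.
Distance 1: reach 0, 8.
The search from 7 is exhausted; no directed path reaches 3.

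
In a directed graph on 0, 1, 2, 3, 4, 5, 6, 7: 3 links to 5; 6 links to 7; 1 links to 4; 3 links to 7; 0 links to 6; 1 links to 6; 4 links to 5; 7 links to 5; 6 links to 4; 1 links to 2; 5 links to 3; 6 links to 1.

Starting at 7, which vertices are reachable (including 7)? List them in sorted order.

3, 5, 7

Start at 7.
Its neighbours: 5.
Then their neighbours: 3.
Nothing further is reachable.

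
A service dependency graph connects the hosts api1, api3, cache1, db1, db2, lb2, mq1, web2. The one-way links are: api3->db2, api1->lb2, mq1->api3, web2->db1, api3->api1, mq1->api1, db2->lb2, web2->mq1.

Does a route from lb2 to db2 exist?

lb2 has no outgoing edges, so nothing is reachable from it.

No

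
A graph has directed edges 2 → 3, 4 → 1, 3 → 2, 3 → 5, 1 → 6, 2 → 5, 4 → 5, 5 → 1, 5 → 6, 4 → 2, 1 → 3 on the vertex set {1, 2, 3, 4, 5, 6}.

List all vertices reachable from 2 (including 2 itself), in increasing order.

Start at 2.
Its neighbours: 3, 5.
Then their neighbours: 1, 6.
Nothing further is reachable.

1, 2, 3, 5, 6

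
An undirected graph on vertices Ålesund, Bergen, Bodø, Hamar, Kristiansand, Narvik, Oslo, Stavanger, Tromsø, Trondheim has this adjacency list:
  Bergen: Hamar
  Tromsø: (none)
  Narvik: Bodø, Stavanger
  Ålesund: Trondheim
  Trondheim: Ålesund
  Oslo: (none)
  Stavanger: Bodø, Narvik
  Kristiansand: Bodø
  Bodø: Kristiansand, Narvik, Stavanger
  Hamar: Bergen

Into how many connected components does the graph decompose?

5

From Ålesund: component {Ålesund, Trondheim}.
From Bergen: component {Bergen, Hamar}.
From Bodø: component {Bodø, Kristiansand, Narvik, Stavanger}.
From Oslo: component {Oslo}.
From Tromsø: component {Tromsø}.
That's 5 components.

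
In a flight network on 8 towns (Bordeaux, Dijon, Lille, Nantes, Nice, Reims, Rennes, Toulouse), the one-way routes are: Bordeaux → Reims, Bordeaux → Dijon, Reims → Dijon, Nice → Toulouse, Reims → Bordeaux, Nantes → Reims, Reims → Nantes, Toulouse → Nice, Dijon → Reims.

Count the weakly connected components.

4

From Bordeaux: component {Bordeaux, Dijon, Nantes, Reims}.
From Lille: component {Lille}.
From Nice: component {Nice, Toulouse}.
From Rennes: component {Rennes}.
That's 4 components.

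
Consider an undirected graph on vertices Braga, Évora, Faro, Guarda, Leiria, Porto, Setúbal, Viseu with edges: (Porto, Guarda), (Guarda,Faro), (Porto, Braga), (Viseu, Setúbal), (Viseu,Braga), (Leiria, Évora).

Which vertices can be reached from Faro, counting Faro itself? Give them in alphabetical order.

Start at Faro.
Its neighbours: Guarda.
Then their neighbours: Porto.
Then next layer: Braga.
Then next layer: Viseu.
Then next layer: Setúbal.
Nothing further is reachable.

Braga, Faro, Guarda, Porto, Setúbal, Viseu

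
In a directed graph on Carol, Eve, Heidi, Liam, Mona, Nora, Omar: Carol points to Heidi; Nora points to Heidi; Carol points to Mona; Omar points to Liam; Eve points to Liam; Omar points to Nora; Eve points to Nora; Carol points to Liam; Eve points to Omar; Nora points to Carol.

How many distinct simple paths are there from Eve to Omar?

1

Eve→Omar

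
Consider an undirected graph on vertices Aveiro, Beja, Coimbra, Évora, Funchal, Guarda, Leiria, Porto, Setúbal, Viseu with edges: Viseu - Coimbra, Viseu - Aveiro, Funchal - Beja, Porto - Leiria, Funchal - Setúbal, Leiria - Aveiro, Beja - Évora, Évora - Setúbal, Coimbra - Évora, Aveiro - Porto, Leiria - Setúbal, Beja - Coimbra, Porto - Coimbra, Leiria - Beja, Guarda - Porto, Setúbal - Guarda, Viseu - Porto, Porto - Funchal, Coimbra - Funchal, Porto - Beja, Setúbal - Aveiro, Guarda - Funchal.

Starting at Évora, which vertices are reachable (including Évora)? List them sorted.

Aveiro, Beja, Coimbra, Évora, Funchal, Guarda, Leiria, Porto, Setúbal, Viseu

Start at Évora.
Its neighbours: Beja, Coimbra, Setúbal.
Then their neighbours: Aveiro, Funchal, Guarda, Leiria, Porto, Viseu.
Every vertex is now reached.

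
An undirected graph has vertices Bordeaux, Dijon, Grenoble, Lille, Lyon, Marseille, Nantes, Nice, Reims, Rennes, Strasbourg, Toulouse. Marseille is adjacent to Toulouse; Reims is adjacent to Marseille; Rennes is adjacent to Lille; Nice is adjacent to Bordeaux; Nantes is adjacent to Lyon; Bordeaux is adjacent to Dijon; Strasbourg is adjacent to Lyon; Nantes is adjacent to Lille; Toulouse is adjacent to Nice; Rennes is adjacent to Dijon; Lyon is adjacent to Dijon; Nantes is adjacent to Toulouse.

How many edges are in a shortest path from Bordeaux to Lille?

Distance 0: Bordeaux.
Distance 1: Dijon, Nice.
Distance 2: Lyon, Rennes, Toulouse.
Distance 3: Lille, Marseille, Nantes, Strasbourg — contains Lille.

3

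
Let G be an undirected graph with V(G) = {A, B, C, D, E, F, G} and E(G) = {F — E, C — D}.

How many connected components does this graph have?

5

From A: component {A}.
From B: component {B}.
From C: component {C, D}.
From E: component {E, F}.
From G: component {G}.
That's 5 components.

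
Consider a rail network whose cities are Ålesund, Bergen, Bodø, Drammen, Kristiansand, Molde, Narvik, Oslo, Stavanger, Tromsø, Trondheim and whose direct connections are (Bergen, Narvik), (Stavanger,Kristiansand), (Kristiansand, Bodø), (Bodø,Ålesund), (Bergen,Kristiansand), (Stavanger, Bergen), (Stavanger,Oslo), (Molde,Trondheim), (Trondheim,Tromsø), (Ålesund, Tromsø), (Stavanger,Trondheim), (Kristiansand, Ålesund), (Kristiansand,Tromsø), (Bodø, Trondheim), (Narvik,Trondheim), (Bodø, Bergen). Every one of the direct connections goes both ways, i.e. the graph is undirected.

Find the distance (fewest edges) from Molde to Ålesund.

Distance 0: Molde.
Distance 1: Trondheim.
Distance 2: Bodø, Narvik, Stavanger, Tromsø.
Distance 3: Ålesund, Bergen, Kristiansand, Oslo — contains Ålesund.

3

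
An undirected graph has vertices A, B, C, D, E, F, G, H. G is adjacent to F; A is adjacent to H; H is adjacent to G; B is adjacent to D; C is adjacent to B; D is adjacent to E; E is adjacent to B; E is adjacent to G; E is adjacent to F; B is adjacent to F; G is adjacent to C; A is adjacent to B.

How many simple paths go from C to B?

8

C–B
C–G–E–B
C–G–E–D–B
C–G–E–F–B
C–G–F–B
C–G–F–E–B
C–G–F–E–D–B
C–G–H–A–B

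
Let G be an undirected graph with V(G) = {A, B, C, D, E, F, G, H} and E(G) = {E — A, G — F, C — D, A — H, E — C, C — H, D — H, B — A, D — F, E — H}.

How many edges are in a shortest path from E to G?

Distance 0: E.
Distance 1: A, C, H.
Distance 2: B, D.
Distance 3: F.
Distance 4: G — contains G.

4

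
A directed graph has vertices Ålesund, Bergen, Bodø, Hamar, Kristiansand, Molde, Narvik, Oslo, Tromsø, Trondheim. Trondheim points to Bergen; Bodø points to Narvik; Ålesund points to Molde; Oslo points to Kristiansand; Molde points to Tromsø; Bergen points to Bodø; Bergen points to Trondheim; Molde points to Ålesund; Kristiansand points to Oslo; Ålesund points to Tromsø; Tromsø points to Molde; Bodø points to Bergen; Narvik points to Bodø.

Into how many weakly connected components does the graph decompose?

From Ålesund: component {Ålesund, Molde, Tromsø}.
From Bergen: component {Bergen, Bodø, Narvik, Trondheim}.
From Hamar: component {Hamar}.
From Kristiansand: component {Kristiansand, Oslo}.
That's 4 components.

4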